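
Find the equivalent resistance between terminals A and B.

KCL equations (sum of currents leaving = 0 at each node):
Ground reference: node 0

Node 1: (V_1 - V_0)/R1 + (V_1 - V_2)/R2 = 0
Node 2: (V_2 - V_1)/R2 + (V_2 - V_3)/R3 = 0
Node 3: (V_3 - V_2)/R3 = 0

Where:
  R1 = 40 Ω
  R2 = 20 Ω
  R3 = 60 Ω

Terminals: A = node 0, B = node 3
Reduce the network between node 0 (A) and node 3 (B) by series/parallel combination:
  Rs1 = R1 + R2 (series, joined only at node 1) = 40 + 20 = 60 Ω
  Rs2 = R3 + Rs1 (series, joined only at node 2) = 60 + 60 = 120 Ω
R_eq = 120 Ω

Final answer: 120 Ω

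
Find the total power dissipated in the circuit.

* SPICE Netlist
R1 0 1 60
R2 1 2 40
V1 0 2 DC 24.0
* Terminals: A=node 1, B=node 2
Nodal analysis, taking node 2 as the 0 V reference.
Source V1 fixes V_0 = 24 V.
KCL at each unknown node (sum of currents leaving = 0; resistances in Ω):
  Node 1: (V_1 - 24)/60 + (V_1 - 0)/40 = 0
Collecting terms: 0.04167 × V_1 = 0.4  =>  V_1 = 9.6 V
Power in each resistor, P = (ΔV)²/R:
  P_R1 = (24 - 9.6)²/60 = 3.456 W
  P_R2 = (9.6 - 0)²/40 = 2.304 W
P_total = P_R1 + P_R2 = 5.76 W

Final answer: 5.76 W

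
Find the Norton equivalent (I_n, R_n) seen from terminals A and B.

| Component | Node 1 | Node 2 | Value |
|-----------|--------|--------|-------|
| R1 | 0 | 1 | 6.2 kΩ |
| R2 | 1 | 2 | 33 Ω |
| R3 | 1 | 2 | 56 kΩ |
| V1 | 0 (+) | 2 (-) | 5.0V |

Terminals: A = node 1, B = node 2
Find the Thévenin equivalent first; then I_n = V_th/R_th and R_n = R_th.
Step 1 — V_th is the open-circuit voltage V_A - V_B (nothing connected across the terminals).
Nodal analysis, taking node 2 as the 0 V reference.
Source V1 fixes V_0 = 5 V.
KCL at each unknown node (sum of currents leaving = 0; resistances in Ω):
  Node 1: (V_1 - 5)/6200 + (V_1 - 0)/33 + (V_1 - 0)/56000 = 0
Collecting terms: 0.03048 × V_1 = 0.0008065  =>  V_1 = 0.02646 V
V_th = V_1 - V_2 = 0.02646 - 0 = 0.02646 V
Step 2 — R_th: zero the source — replace V1 by a short circuit (node 2 merges into node 0) — and find the resistance seen between A (node 1) and B (node 0).
Reduce the network between node 1 (A) and node 0 (B) by series/parallel combination:
  Rp1 = R1 ‖ R2 ‖ R3 (parallel, all between nodes 0 and 1) = 1/(1/6200 + 1/33 + 1/56000) = 32.81 Ω
R_th = 32.81 Ω
I_n = V_th/R_th = 0.02646/32.81 = 0.0008065 A, and R_n = R_th = 32.81 Ω

Final answer: I_n = 0.0008065 A, R_n = 32.81 Ω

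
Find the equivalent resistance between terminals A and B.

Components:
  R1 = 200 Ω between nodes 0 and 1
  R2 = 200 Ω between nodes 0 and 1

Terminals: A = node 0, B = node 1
Reduce the network between node 0 (A) and node 1 (B) by series/parallel combination:
  Rp1 = R1 ‖ R2 (parallel, both between nodes 0 and 1) = 1/(1/200 + 1/200) = 100 Ω
R_eq = 100 Ω

Final answer: 100 Ω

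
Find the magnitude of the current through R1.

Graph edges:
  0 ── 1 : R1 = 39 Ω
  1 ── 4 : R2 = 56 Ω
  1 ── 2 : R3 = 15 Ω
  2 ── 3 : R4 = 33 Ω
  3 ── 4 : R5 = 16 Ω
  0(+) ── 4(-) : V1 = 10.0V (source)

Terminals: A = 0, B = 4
Nodal analysis, taking node 4 as the 0 V reference.
Source V1 fixes V_0 = 10 V.
KCL at each unknown node (sum of currents leaving = 0; resistances in Ω):
  Node 1: (V_1 - 10)/39 + (V_1 - 0)/56 + (V_1 - V_2)/15 = 0
  Node 2: (V_2 - V_1)/15 + (V_2 - V_3)/33 = 0
  Node 3: (V_3 - V_2)/33 + (V_3 - 0)/16 = 0
Collecting terms (coefficients in siemens):
  0.1102·V_1 - 0.06667·V_2 = 0.2564
  0.09697·V_2 - 0.06667·V_1 - 0.0303·V_3 = 0
  0.0928·V_3 - 0.0303·V_2 = 0
Solving these 3 simultaneous equations (Gaussian elimination) gives:
  V_1 = 4.337 V, V_2 = 3.32 V, V_3 = 1.084 V
I_R1 = (V_0 - V_1)/R1 = (10 - 4.337)/39 = 0.1452 A
|I_R1| = 0.1452 A

Final answer: |I_R1| = 0.1452 A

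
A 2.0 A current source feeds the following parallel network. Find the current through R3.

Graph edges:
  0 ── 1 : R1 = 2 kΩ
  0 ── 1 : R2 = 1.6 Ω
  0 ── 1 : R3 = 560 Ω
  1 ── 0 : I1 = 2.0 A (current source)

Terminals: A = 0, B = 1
All resistors sit directly between nodes 0 and 1, so they are in parallel and share one voltage V; the full source current 2 A splits among them.
1/R_par = 1/2000 + 1/1.6 + 1/560 = 0.6273 S  =>  R_par = 1.594 Ω
V = I × R_par = 2 × 1.594 = 3.188 V
I_R3 = V/R3 = 3.188/560 = 0.005693 A

Final answer: 0.005693 A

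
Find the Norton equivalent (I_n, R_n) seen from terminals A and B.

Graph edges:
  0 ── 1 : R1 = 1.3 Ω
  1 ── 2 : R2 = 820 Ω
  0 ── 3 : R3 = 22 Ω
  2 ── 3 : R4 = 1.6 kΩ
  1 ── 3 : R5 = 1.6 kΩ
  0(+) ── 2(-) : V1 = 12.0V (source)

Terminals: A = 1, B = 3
Find the Thévenin equivalent first; then I_n = V_th/R_th and R_n = R_th.
Step 1 — V_th is the open-circuit voltage V_A - V_B (nothing connected across the terminals).
Nodal analysis, taking node 2 as the 0 V reference.
Source V1 fixes V_0 = 12 V.
KCL at each unknown node (sum of currents leaving = 0; resistances in Ω):
  Node 1: (V_1 - 12)/1.3 + (V_1 - 0)/820 + (V_1 - V_3)/1600 = 0
  Node 3: (V_3 - 12)/22 + (V_3 - 0)/1600 + (V_3 - V_1)/1600 = 0
Collecting terms (coefficients in siemens):
  0.7711·V_1 - 0.000625·V_3 = 9.231
  0.0467·V_3 - 0.000625·V_1 = 0.5455
Determinant D = (0.7711)(0.0467) - (-0.000625)(-0.000625) = 0.03601
V_1 = [(9.231)(0.0467) - (-0.000625)(0.5455)]/D = 11.98 V
V_3 = [(0.7711)(0.5455) - (9.231)(-0.000625)]/D = 11.84 V
V_th = V_1 - V_3 = 11.98 - 11.84 = 0.1417 V
Step 2 — R_th: zero the source — replace V1 by a short circuit (node 2 merges into node 0) — and find the resistance seen between A (node 1) and B (node 3).
Reduce the network between node 1 (A) and node 3 (B) by series/parallel combination:
  Rp1 = R1 ‖ R2 (parallel, both between nodes 0 and 1) = 1/(1/1.3 + 1/820) = 1.298 Ω
  Rp2 = R3 ‖ R4 (parallel, both between nodes 0 and 3) = 1/(1/22 + 1/1600) = 21.7 Ω
  Rs1 = Rp1 + Rp2 (series, joined only at node 0) = 1.298 + 21.7 = 23 Ω
  Rp3 = R5 ‖ Rs1 (parallel, both between nodes 1 and 3) = 1/(1/1600 + 1/23) = 22.67 Ω
R_th = 22.67 Ω
I_n = V_th/R_th = 0.1417/22.67 = 0.006251 A, and R_n = R_th = 22.67 Ω

Final answer: I_n = 0.006251 A, R_n = 22.67 Ω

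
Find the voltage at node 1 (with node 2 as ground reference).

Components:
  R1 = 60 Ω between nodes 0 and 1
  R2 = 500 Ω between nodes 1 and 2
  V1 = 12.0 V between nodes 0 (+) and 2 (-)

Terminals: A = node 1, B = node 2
Nodal analysis, taking node 2 as the 0 V reference.
Source V1 fixes V_0 = 12 V.
KCL at each unknown node (sum of currents leaving = 0; resistances in Ω):
  Node 1: (V_1 - 12)/60 + (V_1 - 0)/500 = 0
Collecting terms: 0.01867 × V_1 = 0.2  =>  V_1 = 10.71 V
The requested potential is V_1 = 10.71 V.

Final answer: V_1 = 10.71 V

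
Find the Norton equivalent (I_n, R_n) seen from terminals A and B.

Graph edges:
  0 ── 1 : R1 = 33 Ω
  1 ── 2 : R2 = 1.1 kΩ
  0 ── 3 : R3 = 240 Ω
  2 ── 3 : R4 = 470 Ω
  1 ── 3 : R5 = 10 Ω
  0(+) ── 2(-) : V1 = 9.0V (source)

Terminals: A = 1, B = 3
Find the Thévenin equivalent first; then I_n = V_th/R_th and R_n = R_th.
Step 1 — V_th is the open-circuit voltage V_A - V_B (nothing connected across the terminals).
Nodal analysis, taking node 2 as the 0 V reference.
Source V1 fixes V_0 = 9 V.
KCL at each unknown node (sum of currents leaving = 0; resistances in Ω):
  Node 1: (V_1 - 9)/33 + (V_1 - 0)/1100 + (V_1 - V_3)/10 = 0
  Node 3: (V_3 - 9)/240 + (V_3 - 0)/470 + (V_3 - V_1)/10 = 0
Collecting terms (coefficients in siemens):
  0.1312·V_1 - 0.1·V_3 = 0.2727
  0.1063·V_3 - 0.1·V_1 = 0.0375
Determinant D = (0.1312)(0.1063) - (-0.1)(-0.1) = 0.003947
V_1 = [(0.2727)(0.1063) - (-0.1)(0.0375)]/D = 8.295 V
V_3 = [(0.1312)(0.0375) - (0.2727)(-0.1)]/D = 8.156 V
V_th = V_1 - V_3 = 8.295 - 8.156 = 0.1384 V
Step 2 — R_th: zero the source — replace V1 by a short circuit (node 2 merges into node 0) — and find the resistance seen between A (node 1) and B (node 3).
Reduce the network between node 1 (A) and node 3 (B) by series/parallel combination:
  Rp1 = R1 ‖ R2 (parallel, both between nodes 0 and 1) = 1/(1/33 + 1/1100) = 32.04 Ω
  Rp2 = R3 ‖ R4 (parallel, both between nodes 0 and 3) = 1/(1/240 + 1/470) = 158.9 Ω
  Rs1 = Rp1 + Rp2 (series, joined only at node 0) = 32.04 + 158.9 = 190.9 Ω
  Rp3 = R5 ‖ Rs1 (parallel, both between nodes 1 and 3) = 1/(1/10 + 1/190.9) = 9.502 Ω
R_th = 9.502 Ω
I_n = V_th/R_th = 0.1384/9.502 = 0.01456 A, and R_n = R_th = 9.502 Ω

Final answer: I_n = 0.01456 A, R_n = 9.502 Ω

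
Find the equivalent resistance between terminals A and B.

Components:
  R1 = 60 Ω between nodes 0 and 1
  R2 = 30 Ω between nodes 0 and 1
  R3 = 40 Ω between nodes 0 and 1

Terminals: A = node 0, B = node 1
Reduce the network between node 0 (A) and node 1 (B) by series/parallel combination:
  Rp1 = R1 ‖ R2 ‖ R3 (parallel, all between nodes 0 and 1) = 1/(1/60 + 1/30 + 1/40) = 13.33 Ω
R_eq = 13.33 Ω

Final answer: 13.33 Ω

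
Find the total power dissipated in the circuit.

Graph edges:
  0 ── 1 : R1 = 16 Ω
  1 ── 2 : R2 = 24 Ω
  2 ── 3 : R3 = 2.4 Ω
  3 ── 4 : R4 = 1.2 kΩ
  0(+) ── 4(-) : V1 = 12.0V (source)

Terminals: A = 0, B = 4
Nodal analysis, taking node 4 as the 0 V reference.
Source V1 fixes V_0 = 12 V.
KCL at each unknown node (sum of currents leaving = 0; resistances in Ω):
  Node 1: (V_1 - 12)/16 + (V_1 - V_2)/24 = 0
  Node 2: (V_2 - V_1)/24 + (V_2 - V_3)/2.4 = 0
  Node 3: (V_3 - V_2)/2.4 + (V_3 - 0)/1200 = 0
Collecting terms (coefficients in siemens):
  0.1042·V_1 - 0.04167·V_2 = 0.75
  0.4583·V_2 - 0.04167·V_1 - 0.4167·V_3 = 0
  0.4175·V_3 - 0.4167·V_2 = 0
Solving these 3 simultaneous equations (Gaussian elimination) gives:
  V_1 = 11.85 V, V_2 = 11.61 V, V_3 = 11.59 V
Power in each resistor, P = (ΔV)²/R:
  P_R1 = (12 - 11.85)²/16 = 0.001493 W
  P_R2 = (11.85 - 11.61)²/24 = 0.002239 W
  P_R3 = (11.61 - 11.59)²/2.4 = 0.0002239 W
  P_R4 = (11.59 - 0)²/1200 = 0.1119 W
P_total = P_R1 + P_R2 + P_R3 + P_R4 = 0.1159 W

Final answer: 0.1159 W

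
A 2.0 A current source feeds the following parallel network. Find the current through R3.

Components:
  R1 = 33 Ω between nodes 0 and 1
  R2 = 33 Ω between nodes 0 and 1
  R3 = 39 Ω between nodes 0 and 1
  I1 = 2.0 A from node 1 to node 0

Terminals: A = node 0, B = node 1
All resistors sit directly between nodes 0 and 1, so they are in parallel and share one voltage V; the full source current 2 A splits among them.
1/R_par = 1/33 + 1/33 + 1/39 = 0.08625 S  =>  R_par = 11.59 Ω
V = I × R_par = 2 × 11.59 = 23.19 V
I_R3 = V/R3 = 23.19/39 = 0.5946 A

Final answer: 0.5946 A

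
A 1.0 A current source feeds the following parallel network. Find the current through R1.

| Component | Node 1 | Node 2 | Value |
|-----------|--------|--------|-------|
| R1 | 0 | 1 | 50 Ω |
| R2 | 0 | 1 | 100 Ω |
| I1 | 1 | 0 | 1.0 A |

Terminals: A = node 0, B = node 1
All resistors sit directly between nodes 0 and 1, so they are in parallel and share one voltage V; the full source current 1 A splits among them.
1/R_par = 1/50 + 1/100 = 0.03 S  =>  R_par = 33.33 Ω
V = I × R_par = 1 × 33.33 = 33.33 V
I_R1 = V/R1 = 33.33/50 = 0.6667 A

Final answer: 0.6667 A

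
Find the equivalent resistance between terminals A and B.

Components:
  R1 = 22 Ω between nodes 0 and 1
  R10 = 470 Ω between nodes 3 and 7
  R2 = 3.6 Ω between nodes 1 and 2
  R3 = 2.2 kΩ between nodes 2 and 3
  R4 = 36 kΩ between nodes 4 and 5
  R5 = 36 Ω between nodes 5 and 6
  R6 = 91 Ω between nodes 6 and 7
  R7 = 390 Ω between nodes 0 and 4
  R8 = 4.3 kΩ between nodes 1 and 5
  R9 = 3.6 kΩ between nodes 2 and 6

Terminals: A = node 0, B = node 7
The network is not a plain series/parallel combination. Inject a 1 A test current into terminal A (node 0) and return it from terminal B (node 7); then R_eq = V_A / (1 A).
Nodal analysis, taking node 7 as the 0 V reference.
Current source I_test pushes 1 A into node 0 and draws it out of node 7.
KCL at each unknown node (sum of currents leaving = 0; resistances in Ω):
  Node 0: (V_0 - V_1)/22 + (V_0 - V_4)/390 - 1 = 0
  Node 1: (V_1 - V_0)/22 + (V_1 - V_2)/3.6 + (V_1 - V_5)/4300 = 0
  Node 2: (V_2 - V_1)/3.6 + (V_2 - V_3)/2200 + (V_2 - V_6)/3600 = 0
  Node 3: (V_3 - V_2)/2200 + (V_3 - 0)/470 = 0
  Node 4: (V_4 - V_0)/390 + (V_4 - V_5)/36000 = 0
  Node 5: (V_5 - V_1)/4300 + (V_5 - V_4)/36000 + (V_5 - V_6)/36 = 0
  Node 6: (V_6 - V_2)/3600 + (V_6 - V_5)/36 + (V_6 - 0)/91 = 0
Collecting terms (coefficients in siemens):
  0.04802·V_0 - 0.04545·V_1 - 0.002564·V_4 = 1
  0.3235·V_1 - 0.04545·V_0 - 0.2778·V_2 - 0.0002326·V_5 = 0
  0.2785·V_2 - 0.2778·V_1 - 0.0004545·V_3 - 0.0002778·V_6 = 0
  0.002582·V_3 - 0.0004545·V_2 = 0
  0.002592·V_4 - 0.002564·V_0 - 0.00002778·V_5 = 0
  0.02804·V_5 - 0.0002326·V_1 - 0.00002778·V_4 - 0.02778·V_6 = 0
  0.03904·V_6 - 0.0002778·V_2 - 0.02778·V_5 = 0
Solving these 7 simultaneous equations (Gaussian elimination) gives:
  V_0 = 1152 V, V_1 = 1131 V, V_2 = 1129 V, V_3 = 198.7 V
  V_4 = 1141 V, V_5 = 62.56 V, V_6 = 52.54 V
R_eq = V_0 / 1 A = 1152 Ω = 1.152 kΩ

Final answer: 1.152 kΩ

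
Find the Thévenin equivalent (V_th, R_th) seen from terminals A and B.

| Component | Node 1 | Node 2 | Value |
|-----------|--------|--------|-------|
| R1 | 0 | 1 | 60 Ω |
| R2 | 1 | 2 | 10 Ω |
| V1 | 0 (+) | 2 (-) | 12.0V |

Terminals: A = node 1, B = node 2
Step 1 — V_th is the open-circuit voltage V_A - V_B (nothing connected across the terminals).
Nodal analysis, taking node 2 as the 0 V reference.
Source V1 fixes V_0 = 12 V.
KCL at each unknown node (sum of currents leaving = 0; resistances in Ω):
  Node 1: (V_1 - 12)/60 + (V_1 - 0)/10 = 0
Collecting terms: 0.1167 × V_1 = 0.2  =>  V_1 = 1.714 V
V_th = V_1 - V_2 = 1.714 - 0 = 1.714 V
Step 2 — R_th: zero the source — replace V1 by a short circuit (node 2 merges into node 0) — and find the resistance seen between A (node 1) and B (node 0).
Reduce the network between node 1 (A) and node 0 (B) by series/parallel combination:
  Rp1 = R1 ‖ R2 (parallel, both between nodes 0 and 1) = 1/(1/60 + 1/10) = 8.571 Ω
R_th = 8.571 Ω

Final answer: V_th = 1.714 V, R_th = 8.571 Ω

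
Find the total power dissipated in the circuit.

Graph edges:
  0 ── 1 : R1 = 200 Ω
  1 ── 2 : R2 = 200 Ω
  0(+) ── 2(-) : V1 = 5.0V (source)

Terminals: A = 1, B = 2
Nodal analysis, taking node 2 as the 0 V reference.
Source V1 fixes V_0 = 5 V.
KCL at each unknown node (sum of currents leaving = 0; resistances in Ω):
  Node 1: (V_1 - 5)/200 + (V_1 - 0)/200 = 0
Collecting terms: 0.01 × V_1 = 0.025  =>  V_1 = 2.5 V
Power in each resistor, P = (ΔV)²/R:
  P_R1 = (5 - 2.5)²/200 = 0.03125 W
  P_R2 = (2.5 - 0)²/200 = 0.03125 W
P_total = P_R1 + P_R2 = 0.0625 W

Final answer: 0.0625 W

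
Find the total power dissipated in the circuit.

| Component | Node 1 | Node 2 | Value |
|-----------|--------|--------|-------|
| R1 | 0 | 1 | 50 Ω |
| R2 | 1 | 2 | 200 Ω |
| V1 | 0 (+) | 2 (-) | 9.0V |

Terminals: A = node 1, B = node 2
Nodal analysis, taking node 2 as the 0 V reference.
Source V1 fixes V_0 = 9 V.
KCL at each unknown node (sum of currents leaving = 0; resistances in Ω):
  Node 1: (V_1 - 9)/50 + (V_1 - 0)/200 = 0
Collecting terms: 0.025 × V_1 = 0.18  =>  V_1 = 7.2 V
Power in each resistor, P = (ΔV)²/R:
  P_R1 = (9 - 7.2)²/50 = 0.0648 W
  P_R2 = (7.2 - 0)²/200 = 0.2592 W
P_total = P_R1 + P_R2 = 0.324 W

Final answer: 0.324 W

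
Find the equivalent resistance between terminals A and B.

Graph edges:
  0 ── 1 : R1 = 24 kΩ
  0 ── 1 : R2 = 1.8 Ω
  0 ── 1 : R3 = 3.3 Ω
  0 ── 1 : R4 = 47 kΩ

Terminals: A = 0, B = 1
Reduce the network between node 0 (A) and node 1 (B) by series/parallel combination:
  Rp1 = R1 ‖ R2 ‖ R3 ‖ R4 (parallel, all between nodes 0 and 1) = 1/(1/24000 + 1/1.8 + 1/3.3 + 1/47000) = 1.165 Ω
R_eq = 1.165 Ω

Final answer: 1.165 Ω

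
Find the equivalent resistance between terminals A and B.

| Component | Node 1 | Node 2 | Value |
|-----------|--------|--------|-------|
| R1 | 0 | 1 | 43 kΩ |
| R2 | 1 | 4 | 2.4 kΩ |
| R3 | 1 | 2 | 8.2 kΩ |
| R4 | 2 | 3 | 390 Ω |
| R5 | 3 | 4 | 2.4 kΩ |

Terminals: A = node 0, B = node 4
Reduce the network between node 0 (A) and node 4 (B) by series/parallel combination:
  Rs1 = R3 + R4 (series, joined only at node 2) = 8200 + 390 = 8590 Ω
  Rs2 = R5 + Rs1 (series, joined only at node 3) = 2400 + 8590 = 10990 Ω
  Rp1 = R2 ‖ Rs2 (parallel, both between nodes 1 and 4) = 1/(1/2400 + 1/10990) = 1970 Ω
  Rs3 = R1 + Rp1 (series, joined only at node 1) = 43000 + 1970 = 44970 Ω
R_eq = 44.97 kΩ

Final answer: 44.97 kΩ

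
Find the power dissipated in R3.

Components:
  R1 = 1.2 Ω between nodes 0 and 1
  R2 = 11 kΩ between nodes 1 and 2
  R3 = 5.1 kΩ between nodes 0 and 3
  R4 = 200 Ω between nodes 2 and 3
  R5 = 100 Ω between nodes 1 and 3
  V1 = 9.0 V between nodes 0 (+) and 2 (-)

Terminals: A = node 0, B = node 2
Nodal analysis, taking node 2 as the 0 V reference.
Source V1 fixes V_0 = 9 V.
KCL at each unknown node (sum of currents leaving = 0; resistances in Ω):
  Node 1: (V_1 - 9)/1.2 + (V_1 - 0)/11000 + (V_1 - V_3)/100 = 0
  Node 3: (V_3 - 9)/5100 + (V_3 - 0)/200 + (V_3 - V_1)/100 = 0
Collecting terms (coefficients in siemens):
  0.8434·V_1 - 0.01·V_3 = 7.5
  0.0152·V_3 - 0.01·V_1 = 0.001765
Determinant D = (0.8434)(0.0152) - (-0.01)(-0.01) = 0.01272
V_1 = [(7.5)(0.0152) - (-0.01)(0.001765)]/D = 8.964 V
V_3 = [(0.8434)(0.001765) - (7.5)(-0.01)]/D = 6.015 V
I_R3 = (V_0 - V_3)/R3 = (9 - 6.015)/5100 = 0.0005853 A
P_R3 = I_R3² × R3 = (0.0005853)² × 5100 = 0.001747 W

Final answer: 0.001747 W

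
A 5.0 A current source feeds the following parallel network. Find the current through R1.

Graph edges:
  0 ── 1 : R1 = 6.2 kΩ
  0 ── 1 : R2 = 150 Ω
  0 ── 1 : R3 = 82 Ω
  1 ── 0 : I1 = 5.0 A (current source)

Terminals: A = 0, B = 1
All resistors sit directly between nodes 0 and 1, so they are in parallel and share one voltage V; the full source current 5 A splits among them.
1/R_par = 1/6200 + 1/150 + 1/82 = 0.01902 S  =>  R_par = 52.57 Ω
V = I × R_par = 5 × 52.57 = 262.8 V
I_R1 = V/R1 = 262.8/6200 = 0.04239 A

Final answer: 0.04239 A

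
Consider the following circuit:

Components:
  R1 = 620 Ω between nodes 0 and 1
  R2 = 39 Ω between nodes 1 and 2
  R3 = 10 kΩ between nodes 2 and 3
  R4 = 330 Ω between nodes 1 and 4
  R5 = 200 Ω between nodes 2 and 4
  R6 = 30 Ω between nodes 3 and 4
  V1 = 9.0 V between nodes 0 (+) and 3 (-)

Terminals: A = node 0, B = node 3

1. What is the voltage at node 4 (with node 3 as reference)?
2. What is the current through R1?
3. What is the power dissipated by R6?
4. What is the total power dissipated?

Nodal analysis, taking node 3 as the 0 V reference.
Source V1 fixes V_0 = 9 V.
KCL at each unknown node (sum of currents leaving = 0; resistances in Ω):
  Node 1: (V_1 - 9)/620 + (V_1 - V_2)/39 + (V_1 - V_4)/330 = 0
  Node 2: (V_2 - V_1)/39 + (V_2 - 0)/10000 + (V_2 - V_4)/200 = 0
  Node 4: (V_4 - V_1)/330 + (V_4 - V_2)/200 + (V_4 - 0)/30 = 0
Collecting terms (coefficients in siemens):
  0.03028·V_1 - 0.02564·V_2 - 0.00303·V_4 = 0.01452
  0.03074·V_2 - 0.02564·V_1 - 0.005·V_4 = 0
  0.04136·V_4 - 0.00303·V_1 - 0.005·V_2 = 0
Solving these 3 simultaneous equations (Gaussian elimination) gives:
  V_1 = 1.905 V, V_2 = 1.644 V, V_4 = 0.3384 V
Part 1:
  Read off the nodal solution: V_4 = 0.3384 V
Part 2:
  I_R1 = (V_0 - V_1)/R1 = (9 - 1.905)/620 = 0.01144 A
  Magnitude: I_R1 = 0.01144 A
Part 3:
  I_R6 = (V_3 - V_4)/R6 = (0 - 0.3384)/30 = -0.01128 A
  P_R6 = I_R6² × R6 = (-0.01128)² × 30 = 0.003816 W
Part 4:
  Power in each resistor, P = (ΔV)²/R:
    P_R1 = (9 - 1.905)²/620 = 0.08118 W
    P_R2 = (1.905 - 1.644)²/39 = 0.001748 W
    P_R3 = (1.644 - 0)²/10000 = 0.0002704 W
    P_R4 = (1.905 - 0.3384)²/330 = 0.007441 W
    P_R5 = (1.644 - 0.3384)²/200 = 0.008528 W
    P_R6 = (0 - 0.3384)²/30 = 0.003816 W
  P_total = P_R1 + P_R2 + P_R3 + P_R4 + P_R5 + P_R6 = 0.103 W

Final answers:
1. V_4 = 0.3384 V
2. I_R1 = 0.01144 A
3. P_R6 = 0.003816 W
4. P_total = 0.103 W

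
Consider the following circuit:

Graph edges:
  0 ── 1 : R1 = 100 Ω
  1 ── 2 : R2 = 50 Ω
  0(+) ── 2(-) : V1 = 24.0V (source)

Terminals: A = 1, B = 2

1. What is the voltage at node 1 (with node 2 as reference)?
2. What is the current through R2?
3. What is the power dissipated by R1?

Nodal analysis, taking node 2 as the 0 V reference.
Source V1 fixes V_0 = 24 V.
KCL at each unknown node (sum of currents leaving = 0; resistances in Ω):
  Node 1: (V_1 - 24)/100 + (V_1 - 0)/50 = 0
Collecting terms: 0.03 × V_1 = 0.24  =>  V_1 = 8 V
Part 1:
  Read off the nodal solution: V_1 = 8 V
Part 2:
  I_R2 = (V_1 - V_2)/R2 = (8 - 0)/50 = 0.16 A
  Magnitude: I_R2 = 0.16 A
Part 3:
  I_R1 = (V_0 - V_1)/R1 = (24 - 8)/100 = 0.16 A
  P_R1 = I_R1² × R1 = (0.16)² × 100 = 2.56 W

Final answers:
1. V_1 = 8 V
2. I_R2 = 0.16 A
3. P_R1 = 2.56 W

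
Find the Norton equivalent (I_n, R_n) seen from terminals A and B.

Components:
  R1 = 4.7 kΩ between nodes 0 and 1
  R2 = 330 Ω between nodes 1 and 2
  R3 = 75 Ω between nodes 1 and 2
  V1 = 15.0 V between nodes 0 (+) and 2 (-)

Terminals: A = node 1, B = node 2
Find the Thévenin equivalent first; then I_n = V_th/R_th and R_n = R_th.
Step 1 — V_th is the open-circuit voltage V_A - V_B (nothing connected across the terminals).
Nodal analysis, taking node 2 as the 0 V reference.
Source V1 fixes V_0 = 15 V.
KCL at each unknown node (sum of currents leaving = 0; resistances in Ω):
  Node 1: (V_1 - 15)/4700 + (V_1 - 0)/330 + (V_1 - 0)/75 = 0
Collecting terms: 0.01658 × V_1 = 0.003191  =>  V_1 = 0.1925 V
V_th = V_1 - V_2 = 0.1925 - 0 = 0.1925 V
Step 2 — R_th: zero the source — replace V1 by a short circuit (node 2 merges into node 0) — and find the resistance seen between A (node 1) and B (node 0).
Reduce the network between node 1 (A) and node 0 (B) by series/parallel combination:
  Rp1 = R1 ‖ R2 ‖ R3 (parallel, all between nodes 0 and 1) = 1/(1/4700 + 1/330 + 1/75) = 60.33 Ω
R_th = 60.33 Ω
I_n = V_th/R_th = 0.1925/60.33 = 0.003191 A, and R_n = R_th = 60.33 Ω

Final answer: I_n = 0.003191 A, R_n = 60.33 Ω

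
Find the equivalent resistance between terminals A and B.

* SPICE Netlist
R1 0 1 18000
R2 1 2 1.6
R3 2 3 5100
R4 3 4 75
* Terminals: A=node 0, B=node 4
Reduce the network between node 0 (A) and node 4 (B) by series/parallel combination:
  Rs1 = R1 + R2 (series, joined only at node 1) = 18000 + 1.6 = 18000 Ω
  Rs2 = R3 + Rs1 (series, joined only at node 2) = 5100 + 18000 = 23100 Ω
  Rs3 = R4 + Rs2 (series, joined only at node 3) = 75 + 23100 = 23180 Ω
R_eq = 23.18 kΩ

Final answer: 23.18 kΩ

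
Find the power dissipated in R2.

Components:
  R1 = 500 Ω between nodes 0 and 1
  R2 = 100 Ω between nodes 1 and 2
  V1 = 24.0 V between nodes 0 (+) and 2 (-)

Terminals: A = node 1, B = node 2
Nodal analysis, taking node 2 as the 0 V reference.
Source V1 fixes V_0 = 24 V.
KCL at each unknown node (sum of currents leaving = 0; resistances in Ω):
  Node 1: (V_1 - 24)/500 + (V_1 - 0)/100 = 0
Collecting terms: 0.012 × V_1 = 0.048  =>  V_1 = 4 V
I_R2 = (V_1 - V_2)/R2 = (4 - 0)/100 = 0.04 A
P_R2 = I_R2² × R2 = (0.04)² × 100 = 0.16 W

Final answer: 0.16 W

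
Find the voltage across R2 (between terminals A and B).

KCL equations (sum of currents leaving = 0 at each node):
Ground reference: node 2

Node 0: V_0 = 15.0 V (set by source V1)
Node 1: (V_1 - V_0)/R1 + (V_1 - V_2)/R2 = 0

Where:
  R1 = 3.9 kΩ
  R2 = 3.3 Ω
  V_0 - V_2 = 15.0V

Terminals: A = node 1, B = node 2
R1 and R2 are in series across V1 (node 0 → node 1 → node 2), and the output A–B is taken across R2, so this is a voltage divider.
Series current: I = V1/(R1 + R2) = 15/(3900 + 3.3) = 15/3903 = 0.003843 A
V_R2 = I × R2 = V1 × R2/(R1 + R2) = 15 × 3.3/3903 = 0.01268 V

Final answer: 0.01268 V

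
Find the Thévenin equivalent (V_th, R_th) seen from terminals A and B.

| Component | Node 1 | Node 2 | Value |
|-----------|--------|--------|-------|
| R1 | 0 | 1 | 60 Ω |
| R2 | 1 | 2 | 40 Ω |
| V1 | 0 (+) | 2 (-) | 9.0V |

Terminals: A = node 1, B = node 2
Step 1 — V_th is the open-circuit voltage V_A - V_B (nothing connected across the terminals).
Nodal analysis, taking node 2 as the 0 V reference.
Source V1 fixes V_0 = 9 V.
KCL at each unknown node (sum of currents leaving = 0; resistances in Ω):
  Node 1: (V_1 - 9)/60 + (V_1 - 0)/40 = 0
Collecting terms: 0.04167 × V_1 = 0.15  =>  V_1 = 3.6 V
V_th = V_1 - V_2 = 3.6 - 0 = 3.6 V
Step 2 — R_th: zero the source — replace V1 by a short circuit (node 2 merges into node 0) — and find the resistance seen between A (node 1) and B (node 0).
Reduce the network between node 1 (A) and node 0 (B) by series/parallel combination:
  Rp1 = R1 ‖ R2 (parallel, both between nodes 0 and 1) = 1/(1/60 + 1/40) = 24 Ω
R_th = 24 Ω

Final answer: V_th = 3.6 V, R_th = 24 Ω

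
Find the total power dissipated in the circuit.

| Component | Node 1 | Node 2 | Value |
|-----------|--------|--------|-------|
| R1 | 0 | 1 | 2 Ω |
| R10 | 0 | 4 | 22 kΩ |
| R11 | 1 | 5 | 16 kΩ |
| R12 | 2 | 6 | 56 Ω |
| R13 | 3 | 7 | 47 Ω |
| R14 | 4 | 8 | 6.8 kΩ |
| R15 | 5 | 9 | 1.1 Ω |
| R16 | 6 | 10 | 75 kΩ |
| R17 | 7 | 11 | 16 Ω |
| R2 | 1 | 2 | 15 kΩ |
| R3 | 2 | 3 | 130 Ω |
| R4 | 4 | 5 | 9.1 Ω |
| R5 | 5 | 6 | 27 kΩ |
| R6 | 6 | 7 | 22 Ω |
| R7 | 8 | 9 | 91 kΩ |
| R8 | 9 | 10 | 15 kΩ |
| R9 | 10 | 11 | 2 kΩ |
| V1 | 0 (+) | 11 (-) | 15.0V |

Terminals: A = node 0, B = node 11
Nodal analysis, taking node 11 as the 0 V reference.
Source V1 fixes V_0 = 15 V.
KCL at each unknown node (sum of currents leaving = 0; resistances in Ω):
  Node 1: (V_1 - 15)/2 + (V_1 - V_2)/15000 + (V_1 - V_5)/16000 = 0
  Node 2: (V_2 - V_1)/15000 + (V_2 - V_3)/130 + (V_2 - V_6)/56 = 0
  Node 3: (V_3 - V_2)/130 + (V_3 - V_7)/47 = 0
  Node 4: (V_4 - V_5)/9.1 + (V_4 - 15)/22000 + (V_4 - V_8)/6800 = 0
  Node 5: (V_5 - V_4)/9.1 + (V_5 - V_6)/27000 + (V_5 - V_1)/16000 + (V_5 - V_9)/1.1 = 0
  Node 6: (V_6 - V_5)/27000 + (V_6 - V_7)/22 + (V_6 - V_2)/56 + (V_6 - V_10)/75000 = 0
  Node 7: (V_7 - V_6)/22 + (V_7 - V_3)/47 + (V_7 - 0)/16 = 0
  Node 8: (V_8 - V_9)/91000 + (V_8 - V_4)/6800 = 0
  Node 9: (V_9 - V_8)/91000 + (V_9 - V_10)/15000 + (V_9 - V_5)/1.1 = 0
  Node 10: (V_10 - V_9)/15000 + (V_10 - 0)/2000 + (V_10 - V_6)/75000 = 0
Collecting terms (coefficients in siemens):
  0.5001·V_1 - 0.00006667·V_2 - 0.0000625·V_5 = 7.5
  0.02562·V_2 - 0.00006667·V_1 - 0.007692·V_3 - 0.01786·V_6 = 0
  0.02897·V_3 - 0.007692·V_2 - 0.02128·V_7 = 0
  0.1101·V_4 - 0.1099·V_5 - 0.0001471·V_8 = 0.0006818
  1.019·V_5 - 0.0000625·V_1 - 0.1099·V_4 - 0.00003704·V_6 - 0.9091·V_9 = 0
  0.06336·V_6 - 0.01786·V_2 - 0.00003704·V_5 - 0.04545·V_7 - 0.00001333·V_10 = 0
  0.1292·V_7 - 0.02128·V_3 - 0.04545·V_6 = 0
  0.000158·V_8 - 0.0001471·V_4 - 0.00001099·V_9 = 0
  0.9092·V_9 - 0.9091·V_5 - 0.00001099·V_8 - 0.00006667·V_10 = 0
  0.00058·V_10 - 0.00001333·V_6 - 0.00006667·V_9 = 0
Solving these 10 simultaneous equations (Gaussian elimination) gives:
  V_1 = 15 V, V_2 = 0.07927 V, V_3 = 0.03631 V, V_4 = 7.948 V
  V_5 = 7.945 V, V_6 = 0.04209 V, V_7 = 0.02078 V, V_8 = 7.947 V
  V_9 = 7.944 V, V_10 = 0.9141 V
Power in each resistor, P = (ΔV)²/R:
  P_R1 = (15 - 15)²/2 = 0.00000412 W
  P_R2 = (15 - 0.07927)²/15000 = 0.01484 W
  P_R3 = (0.07927 - 0.03631)²/130 = 0.0000142 W
  P_R4 = (7.948 - 7.945)²/9.1 = 0.0000009349 W
  P_R5 = (7.945 - 0.04209)²/27000 = 0.002313 W
  P_R6 = (0.04209 - 0.02078)²/22 = 0.00002063 W
  P_R7 = (7.947 - 7.944)²/91000 = 0.0000000001121 W
  P_R8 = (7.944 - 0.9141)²/15000 = 0.003295 W
  P_R9 = (0.9141 - 0)²/2000 = 0.0004178 W
  P_R10 = (15 - 7.948)²/22000 = 0.002261 W
  P_R11 = (15 - 7.945)²/16000 = 0.003109 W
  P_R12 = (0.07927 - 0.04209)²/56 = 0.00002469 W
  P_R13 = (0.03631 - 0.02078)²/47 = 0.000005133 W
  P_R14 = (7.948 - 7.947)²/6800 = 0.000000000008376 W
  P_R15 = (7.945 - 7.944)²/1.1 = 0.0000002416 W
  P_R16 = (0.04209 - 0.9141)²/75000 = 0.00001014 W
  P_R17 = (0.02078 - 0)²/16 = 0.00002699 W
P_total = P_R1 + P_R2 + P_R3 + P_R4 + P_R5 + P_R6 + P_R7 + P_R8 + P_R9 + P_R10 + P_R11 + P_R12 + P_R13 + P_R14 + P_R15 + P_R16 + P_R17 = 0.02634 W

Final answer: 0.02634 W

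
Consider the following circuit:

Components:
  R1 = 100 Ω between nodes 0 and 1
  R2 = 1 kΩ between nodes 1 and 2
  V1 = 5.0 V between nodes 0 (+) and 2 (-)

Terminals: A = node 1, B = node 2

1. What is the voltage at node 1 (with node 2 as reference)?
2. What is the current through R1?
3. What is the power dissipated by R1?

Nodal analysis, taking node 2 as the 0 V reference.
Source V1 fixes V_0 = 5 V.
KCL at each unknown node (sum of currents leaving = 0; resistances in Ω):
  Node 1: (V_1 - 5)/100 + (V_1 - 0)/1000 = 0
Collecting terms: 0.011 × V_1 = 0.05  =>  V_1 = 4.545 V
Part 1:
  Read off the nodal solution: V_1 = 4.545 V
Part 2:
  I_R1 = (V_0 - V_1)/R1 = (5 - 4.545)/100 = 0.004545 A
  Magnitude: I_R1 = 0.004545 A
Part 3:
  I_R1 = (V_0 - V_1)/R1 = (5 - 4.545)/100 = 0.004545 A
  P_R1 = I_R1² × R1 = (0.004545)² × 100 = 0.002066 W

Final answers:
1. V_1 = 4.545 V
2. I_R1 = 0.004545 A
3. P_R1 = 0.002066 W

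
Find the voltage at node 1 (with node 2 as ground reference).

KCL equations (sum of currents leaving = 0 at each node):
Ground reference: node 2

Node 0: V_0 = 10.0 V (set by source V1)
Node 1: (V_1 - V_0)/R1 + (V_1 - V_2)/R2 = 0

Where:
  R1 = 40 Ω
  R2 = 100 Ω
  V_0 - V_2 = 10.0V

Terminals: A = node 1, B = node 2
Nodal analysis, taking node 2 as the 0 V reference.
Source V1 fixes V_0 = 10 V.
KCL at each unknown node (sum of currents leaving = 0; resistances in Ω):
  Node 1: (V_1 - 10)/40 + (V_1 - 0)/100 = 0
Collecting terms: 0.035 × V_1 = 0.25  =>  V_1 = 7.143 V
The requested potential is V_1 = 7.143 V.

Final answer: V_1 = 7.143 V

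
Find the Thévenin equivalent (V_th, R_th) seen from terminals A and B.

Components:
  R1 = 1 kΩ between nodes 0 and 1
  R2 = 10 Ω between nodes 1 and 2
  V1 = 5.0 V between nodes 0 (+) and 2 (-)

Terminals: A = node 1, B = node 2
Step 1 — V_th is the open-circuit voltage V_A - V_B (nothing connected across the terminals).
Nodal analysis, taking node 2 as the 0 V reference.
Source V1 fixes V_0 = 5 V.
KCL at each unknown node (sum of currents leaving = 0; resistances in Ω):
  Node 1: (V_1 - 5)/1000 + (V_1 - 0)/10 = 0
Collecting terms: 0.101 × V_1 = 0.005  =>  V_1 = 0.0495 V
V_th = V_1 - V_2 = 0.0495 - 0 = 0.0495 V
Step 2 — R_th: zero the source — replace V1 by a short circuit (node 2 merges into node 0) — and find the resistance seen between A (node 1) and B (node 0).
Reduce the network between node 1 (A) and node 0 (B) by series/parallel combination:
  Rp1 = R1 ‖ R2 (parallel, both between nodes 0 and 1) = 1/(1/1000 + 1/10) = 9.901 Ω
R_th = 9.901 Ω

Final answer: V_th = 0.0495 V, R_th = 9.901 Ω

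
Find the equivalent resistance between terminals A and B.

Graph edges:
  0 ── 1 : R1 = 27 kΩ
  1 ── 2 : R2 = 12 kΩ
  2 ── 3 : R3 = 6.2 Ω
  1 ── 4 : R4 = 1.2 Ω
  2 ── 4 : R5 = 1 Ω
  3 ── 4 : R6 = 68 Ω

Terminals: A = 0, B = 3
The network is not a plain series/parallel combination. Inject a 1 A test current into terminal A (node 0) and return it from terminal B (node 3); then R_eq = V_A / (1 A).
Nodal analysis, taking node 3 as the 0 V reference.
Current source I_test pushes 1 A into node 0 and draws it out of node 3.
KCL at each unknown node (sum of currents leaving = 0; resistances in Ω):
  Node 0: (V_0 - V_1)/27000 - 1 = 0
  Node 1: (V_1 - V_0)/27000 + (V_1 - V_2)/12000 + (V_1 - V_4)/1.2 = 0
  Node 2: (V_2 - V_1)/12000 + (V_2 - 0)/6.2 + (V_2 - V_4)/1 = 0
  Node 4: (V_4 - V_1)/1.2 + (V_4 - V_2)/1 + (V_4 - 0)/68 = 0
Collecting terms (coefficients in siemens):
  0.00003704·V_0 - 0.00003704·V_1 = 1
  0.8335·V_1 - 0.00003704·V_0 - 0.00008333·V_2 - 0.8333·V_4 = 0
  1.161·V_2 - 0.00008333·V_1 - 1·V_4 = 0
  1.848·V_4 - 0.8333·V_1 - 1·V_2 = 0
Solving these 4 simultaneous equations (Gaussian elimination) gives:
  V_0 = 27010 V, V_1 = 7.71 V, V_2 = 5.606 V, V_4 = 6.51 V
R_eq = V_0 / 1 A = 27010 Ω = 27.01 kΩ

Final answer: 27.01 kΩ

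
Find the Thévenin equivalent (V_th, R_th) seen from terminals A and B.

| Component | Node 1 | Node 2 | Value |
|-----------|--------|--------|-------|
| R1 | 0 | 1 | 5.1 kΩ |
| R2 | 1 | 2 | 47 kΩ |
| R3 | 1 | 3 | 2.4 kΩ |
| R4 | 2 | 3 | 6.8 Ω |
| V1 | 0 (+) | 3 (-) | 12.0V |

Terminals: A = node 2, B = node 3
Step 1 — V_th is the open-circuit voltage V_A - V_B (nothing connected across the terminals).
Nodal analysis, taking node 3 as the 0 V reference.
Source V1 fixes V_0 = 12 V.
KCL at each unknown node (sum of currents leaving = 0; resistances in Ω):
  Node 1: (V_1 - 12)/5100 + (V_1 - V_2)/47000 + (V_1 - 0)/2400 = 0
  Node 2: (V_2 - V_1)/47000 + (V_2 - 0)/6.8 = 0
Collecting terms (coefficients in siemens):
  0.000634·V_1 - 0.00002128·V_2 = 0.002353
  0.1471·V_2 - 0.00002128·V_1 = 0
Determinant D = (0.000634)(0.1471) - (-0.00002128)(-0.00002128) = 0.00009325
V_1 = [(0.002353)(0.1471) - (-0.00002128)(0)]/D = 3.711 V
V_2 = [(0.000634)(0) - (0.002353)(-0.00002128)]/D = 0.0005369 V
V_th = V_2 - V_3 = 0.0005369 - 0 = 0.0005369 V
Step 2 — R_th: zero the source — replace V1 by a short circuit (node 3 merges into node 0) — and find the resistance seen between A (node 2) and B (node 0).
Reduce the network between node 2 (A) and node 0 (B) by series/parallel combination:
  Rp1 = R1 ‖ R3 (parallel, both between nodes 0 and 1) = 1/(1/5100 + 1/2400) = 1632 Ω
  Rs1 = R2 + Rp1 (series, joined only at node 1) = 47000 + 1632 = 48630 Ω
  Rp2 = R4 ‖ Rs1 (parallel, both between nodes 0 and 2) = 1/(1/6.8 + 1/48630) = 6.799 Ω
R_th = 6.799 Ω

Final answer: V_th = 0.0005369 V, R_th = 6.799 Ω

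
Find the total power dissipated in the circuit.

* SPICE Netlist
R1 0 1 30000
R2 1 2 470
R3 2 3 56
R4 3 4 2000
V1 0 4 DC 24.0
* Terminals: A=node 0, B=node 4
Nodal analysis, taking node 4 as the 0 V reference.
Source V1 fixes V_0 = 24 V.
KCL at each unknown node (sum of currents leaving = 0; resistances in Ω):
  Node 1: (V_1 - 24)/30000 + (V_1 - V_2)/470 = 0
  Node 2: (V_2 - V_1)/470 + (V_2 - V_3)/56 = 0
  Node 3: (V_3 - V_2)/56 + (V_3 - 0)/2000 = 0
Collecting terms (coefficients in siemens):
  0.002161·V_1 - 0.002128·V_2 = 0.0008
  0.01998·V_2 - 0.002128·V_1 - 0.01786·V_3 = 0
  0.01836·V_3 - 0.01786·V_2 = 0
Solving these 3 simultaneous equations (Gaussian elimination) gives:
  V_1 = 1.864 V, V_2 = 1.517 V, V_3 = 1.476 V
Power in each resistor, P = (ΔV)²/R:
  P_R1 = (24 - 1.864)²/30000 = 0.01633 W
  P_R2 = (1.864 - 1.517)²/470 = 0.0002559 W
  P_R3 = (1.517 - 1.476)²/56 = 0.00003049 W
  P_R4 = (1.476 - 0)²/2000 = 0.001089 W
P_total = P_R1 + P_R2 + P_R3 + P_R4 = 0.01771 W

Final answer: 0.01771 W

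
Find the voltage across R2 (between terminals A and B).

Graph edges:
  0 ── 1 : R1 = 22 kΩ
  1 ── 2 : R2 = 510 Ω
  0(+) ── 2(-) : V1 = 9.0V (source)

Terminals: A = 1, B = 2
R1 and R2 are in series across V1 (node 0 → node 1 → node 2), and the output A–B is taken across R2, so this is a voltage divider.
Series current: I = V1/(R1 + R2) = 9/(22000 + 510) = 9/22510 = 0.0003998 A
V_R2 = I × R2 = V1 × R2/(R1 + R2) = 9 × 510/22510 = 0.2039 V

Final answer: 0.2039 V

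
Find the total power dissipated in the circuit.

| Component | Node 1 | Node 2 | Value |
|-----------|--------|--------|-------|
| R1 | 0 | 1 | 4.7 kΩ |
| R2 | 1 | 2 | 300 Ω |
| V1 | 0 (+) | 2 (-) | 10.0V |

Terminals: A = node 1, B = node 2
Nodal analysis, taking node 2 as the 0 V reference.
Source V1 fixes V_0 = 10 V.
KCL at each unknown node (sum of currents leaving = 0; resistances in Ω):
  Node 1: (V_1 - 10)/4700 + (V_1 - 0)/300 = 0
Collecting terms: 0.003546 × V_1 = 0.002128  =>  V_1 = 0.6 V
Power in each resistor, P = (ΔV)²/R:
  P_R1 = (10 - 0.6)²/4700 = 0.0188 W
  P_R2 = (0.6 - 0)²/300 = 0.0012 W
P_total = P_R1 + P_R2 = 0.02 W

Final answer: 0.02 W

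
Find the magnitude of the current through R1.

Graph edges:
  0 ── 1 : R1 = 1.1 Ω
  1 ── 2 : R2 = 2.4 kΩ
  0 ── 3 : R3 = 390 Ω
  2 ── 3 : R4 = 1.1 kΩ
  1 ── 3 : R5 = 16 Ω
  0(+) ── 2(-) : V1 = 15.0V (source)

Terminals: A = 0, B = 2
Nodal analysis, taking node 2 as the 0 V reference.
Source V1 fixes V_0 = 15 V.
KCL at each unknown node (sum of currents leaving = 0; resistances in Ω):
  Node 1: (V_1 - 15)/1.1 + (V_1 - 0)/2400 + (V_1 - V_3)/16 = 0
  Node 3: (V_3 - 15)/390 + (V_3 - 0)/1100 + (V_3 - V_1)/16 = 0
Collecting terms (coefficients in siemens):
  0.972·V_1 - 0.0625·V_3 = 13.64
  0.06597·V_3 - 0.0625·V_1 = 0.03846
Determinant D = (0.972)(0.06597) - (-0.0625)(-0.0625) = 0.06022
V_1 = [(13.64)(0.06597) - (-0.0625)(0.03846)]/D = 14.98 V
V_3 = [(0.972)(0.03846) - (13.64)(-0.0625)]/D = 14.77 V
I_R1 = (V_0 - V_1)/R1 = (15 - 14.98)/1.1 = 0.01909 A
|I_R1| = 0.01909 A

Final answer: |I_R1| = 0.01909 A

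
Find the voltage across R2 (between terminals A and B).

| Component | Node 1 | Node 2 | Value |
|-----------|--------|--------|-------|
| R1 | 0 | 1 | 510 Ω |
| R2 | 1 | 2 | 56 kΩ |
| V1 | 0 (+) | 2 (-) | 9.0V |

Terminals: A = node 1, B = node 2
R1 and R2 are in series across V1 (node 0 → node 1 → node 2), and the output A–B is taken across R2, so this is a voltage divider.
Series current: I = V1/(R1 + R2) = 9/(510 + 56000) = 9/56510 = 0.0001593 A
V_R2 = I × R2 = V1 × R2/(R1 + R2) = 9 × 56000/56510 = 8.919 V

Final answer: 8.919 V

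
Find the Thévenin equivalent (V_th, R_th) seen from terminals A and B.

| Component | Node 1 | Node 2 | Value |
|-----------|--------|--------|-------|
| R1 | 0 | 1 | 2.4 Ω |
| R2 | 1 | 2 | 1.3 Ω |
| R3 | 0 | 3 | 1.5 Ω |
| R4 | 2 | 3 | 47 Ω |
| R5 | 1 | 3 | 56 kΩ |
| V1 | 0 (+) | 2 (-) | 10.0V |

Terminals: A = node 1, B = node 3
Step 1 — V_th is the open-circuit voltage V_A - V_B (nothing connected across the terminals).
Nodal analysis, taking node 2 as the 0 V reference.
Source V1 fixes V_0 = 10 V.
KCL at each unknown node (sum of currents leaving = 0; resistances in Ω):
  Node 1: (V_1 - 10)/2.4 + (V_1 - 0)/1.3 + (V_1 - V_3)/56000 = 0
  Node 3: (V_3 - 10)/1.5 + (V_3 - 0)/47 + (V_3 - V_1)/56000 = 0
Collecting terms (coefficients in siemens):
  1.186·V_1 - 0.00001786·V_3 = 4.167
  0.688·V_3 - 0.00001786·V_1 = 6.667
Determinant D = (1.186)(0.688) - (-0.00001786)(-0.00001786) = 0.8159
V_1 = [(4.167)(0.688) - (-0.00001786)(6.667)]/D = 3.514 V
V_3 = [(1.186)(6.667) - (4.167)(-0.00001786)]/D = 9.691 V
V_th = V_1 - V_3 = 3.514 - 9.691 = -6.177 V
Step 2 — R_th: zero the source — replace V1 by a short circuit (node 2 merges into node 0) — and find the resistance seen between A (node 1) and B (node 3).
Reduce the network between node 1 (A) and node 3 (B) by series/parallel combination:
  Rp1 = R1 ‖ R2 (parallel, both between nodes 0 and 1) = 1/(1/2.4 + 1/1.3) = 0.8432 Ω
  Rp2 = R3 ‖ R4 (parallel, both between nodes 0 and 3) = 1/(1/1.5 + 1/47) = 1.454 Ω
  Rs1 = Rp1 + Rp2 (series, joined only at node 0) = 0.8432 + 1.454 = 2.297 Ω
  Rp3 = R5 ‖ Rs1 (parallel, both between nodes 1 and 3) = 1/(1/56000 + 1/2.297) = 2.297 Ω
R_th = 2.297 Ω

Final answer: V_th = -6.177 V, R_th = 2.297 Ω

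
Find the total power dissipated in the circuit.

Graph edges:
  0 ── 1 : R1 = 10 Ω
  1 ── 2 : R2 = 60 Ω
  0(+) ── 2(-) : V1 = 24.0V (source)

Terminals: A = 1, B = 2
Nodal analysis, taking node 2 as the 0 V reference.
Source V1 fixes V_0 = 24 V.
KCL at each unknown node (sum of currents leaving = 0; resistances in Ω):
  Node 1: (V_1 - 24)/10 + (V_1 - 0)/60 = 0
Collecting terms: 0.1167 × V_1 = 2.4  =>  V_1 = 20.57 V
Power in each resistor, P = (ΔV)²/R:
  P_R1 = (24 - 20.57)²/10 = 1.176 W
  P_R2 = (20.57 - 0)²/60 = 7.053 W
P_total = P_R1 + P_R2 = 8.229 W

Final answer: 8.229 W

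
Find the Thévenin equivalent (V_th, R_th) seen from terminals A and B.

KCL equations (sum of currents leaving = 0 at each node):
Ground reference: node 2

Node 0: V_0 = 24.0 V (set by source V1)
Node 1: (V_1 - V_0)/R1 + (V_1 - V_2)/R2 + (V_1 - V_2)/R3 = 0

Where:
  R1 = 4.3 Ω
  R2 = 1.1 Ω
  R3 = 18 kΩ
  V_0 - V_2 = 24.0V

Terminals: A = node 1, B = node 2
Step 1 — V_th is the open-circuit voltage V_A - V_B (nothing connected across the terminals).
Nodal analysis, taking node 2 as the 0 V reference.
Source V1 fixes V_0 = 24 V.
KCL at each unknown node (sum of currents leaving = 0; resistances in Ω):
  Node 1: (V_1 - 24)/4.3 + (V_1 - 0)/1.1 + (V_1 - 0)/18000 = 0
Collecting terms: 1.142 × V_1 = 5.581  =>  V_1 = 4.889 V
V_th = V_1 - V_2 = 4.889 - 0 = 4.889 V
Step 2 — R_th: zero the source — replace V1 by a short circuit (node 2 merges into node 0) — and find the resistance seen between A (node 1) and B (node 0).
Reduce the network between node 1 (A) and node 0 (B) by series/parallel combination:
  Rp1 = R1 ‖ R2 ‖ R3 (parallel, all between nodes 0 and 1) = 1/(1/4.3 + 1/1.1 + 1/18000) = 0.8759 Ω
R_th = 0.8759 Ω

Final answer: V_th = 4.889 V, R_th = 0.8759 Ω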